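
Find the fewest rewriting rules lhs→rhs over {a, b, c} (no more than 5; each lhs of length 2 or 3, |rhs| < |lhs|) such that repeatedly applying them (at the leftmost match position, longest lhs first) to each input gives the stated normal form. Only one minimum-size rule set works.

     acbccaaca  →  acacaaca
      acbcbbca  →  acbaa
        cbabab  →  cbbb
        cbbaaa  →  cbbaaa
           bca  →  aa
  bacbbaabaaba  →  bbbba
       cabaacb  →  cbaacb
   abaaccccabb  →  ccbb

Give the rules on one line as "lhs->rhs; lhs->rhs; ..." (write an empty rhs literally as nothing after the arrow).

ab->b; acc->c; bac->; bc->a

  | acbccaaca => acacaaca
  | acbcbbca => acabbca => acbbca => acbaa
  | cbabab => cbbab => cbbb
  | cbbaaa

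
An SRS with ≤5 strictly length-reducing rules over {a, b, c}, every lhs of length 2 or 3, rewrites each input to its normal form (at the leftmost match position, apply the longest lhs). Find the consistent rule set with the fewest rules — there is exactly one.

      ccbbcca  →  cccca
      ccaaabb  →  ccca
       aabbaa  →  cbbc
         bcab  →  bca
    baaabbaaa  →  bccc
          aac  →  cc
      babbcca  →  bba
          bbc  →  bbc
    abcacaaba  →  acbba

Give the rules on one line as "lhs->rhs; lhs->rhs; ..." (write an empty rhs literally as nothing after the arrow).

aa->c; ab->a; acc->b; ccb->cc

  | ccbbcca => ccbcca => cccca
  | ccaaabb => cccabb => cccab => ccca
  | aabbaa => cbbaa => cbbc
  | bcab => bca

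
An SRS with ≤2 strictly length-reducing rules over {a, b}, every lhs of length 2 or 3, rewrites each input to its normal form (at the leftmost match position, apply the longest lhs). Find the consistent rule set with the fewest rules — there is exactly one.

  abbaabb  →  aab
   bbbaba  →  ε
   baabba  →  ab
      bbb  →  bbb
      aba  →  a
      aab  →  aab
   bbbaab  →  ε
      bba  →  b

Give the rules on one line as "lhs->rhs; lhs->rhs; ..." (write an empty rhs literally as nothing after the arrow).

ba->; bab->a

  | abbaabb => ababb => aab
  | bbbaba => bbaa => ba => ε
  | baabba => abba => ab
  | bbb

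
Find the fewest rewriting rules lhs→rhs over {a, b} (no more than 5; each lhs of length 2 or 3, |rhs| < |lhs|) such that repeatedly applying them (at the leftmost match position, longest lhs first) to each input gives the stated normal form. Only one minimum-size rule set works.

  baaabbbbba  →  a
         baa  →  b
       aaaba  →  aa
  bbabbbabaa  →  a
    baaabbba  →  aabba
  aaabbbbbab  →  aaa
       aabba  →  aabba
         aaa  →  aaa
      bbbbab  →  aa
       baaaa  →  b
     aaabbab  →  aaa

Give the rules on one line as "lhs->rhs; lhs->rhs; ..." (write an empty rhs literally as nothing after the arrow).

  | baaabbbbba => babbbbba => aabbbba => aaba => a
  | baa => b
  | aaaba => aa
  | bbabbbabaa => baabbabaa => bbbabaa => abaa => a

aba->; baa->b; bab->aa; bbb->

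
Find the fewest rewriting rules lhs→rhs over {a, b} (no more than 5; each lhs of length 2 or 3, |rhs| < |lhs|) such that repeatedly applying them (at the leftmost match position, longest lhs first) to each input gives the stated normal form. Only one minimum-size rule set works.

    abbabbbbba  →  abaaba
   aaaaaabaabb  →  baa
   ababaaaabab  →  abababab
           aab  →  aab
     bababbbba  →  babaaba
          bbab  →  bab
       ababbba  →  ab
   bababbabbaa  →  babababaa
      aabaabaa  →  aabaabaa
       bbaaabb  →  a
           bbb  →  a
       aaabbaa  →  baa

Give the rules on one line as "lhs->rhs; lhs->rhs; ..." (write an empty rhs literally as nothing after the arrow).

  | abbabbbbba => ababbbbba => abaabba => abaaba
  | aaaaaabaabb => aaabaabb => baabb => baa
  | ababaaaabab => abababab
  | aab

aaa->; bb->; bba->ba; bbb->a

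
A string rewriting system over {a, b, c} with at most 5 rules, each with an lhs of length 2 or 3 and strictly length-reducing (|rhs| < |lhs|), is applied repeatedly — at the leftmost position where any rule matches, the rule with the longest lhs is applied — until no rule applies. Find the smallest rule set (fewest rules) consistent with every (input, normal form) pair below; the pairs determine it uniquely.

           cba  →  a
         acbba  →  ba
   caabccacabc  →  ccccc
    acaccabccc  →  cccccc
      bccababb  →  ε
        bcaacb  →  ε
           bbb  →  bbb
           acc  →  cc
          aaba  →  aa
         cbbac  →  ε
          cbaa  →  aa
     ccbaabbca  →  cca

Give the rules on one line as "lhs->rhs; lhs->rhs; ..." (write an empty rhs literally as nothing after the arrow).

ab->; ac->c; bc->; cb->

  | cba => a
  | acbba => cbba => ba
  | caabccacabc => caccacabc => cccacabc => ccccabc => ccccc
  | acaccabccc => caccabccc => cccabccc => cccccc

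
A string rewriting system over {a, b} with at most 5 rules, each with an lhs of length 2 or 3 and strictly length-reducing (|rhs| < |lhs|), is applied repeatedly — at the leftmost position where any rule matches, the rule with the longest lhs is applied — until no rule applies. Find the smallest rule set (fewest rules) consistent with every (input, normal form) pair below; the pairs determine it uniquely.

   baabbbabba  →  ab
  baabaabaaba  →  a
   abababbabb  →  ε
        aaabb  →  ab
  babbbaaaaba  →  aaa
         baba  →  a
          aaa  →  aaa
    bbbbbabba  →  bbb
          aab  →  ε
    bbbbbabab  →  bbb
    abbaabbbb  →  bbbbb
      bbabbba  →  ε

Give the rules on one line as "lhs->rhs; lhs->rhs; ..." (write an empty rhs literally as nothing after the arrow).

  | baabbbabba => abbbabba => abbbaba => abbbaa => abba => ab
  | baabaabaaba => abaabaaba => babaaba => baaaba => aaba => a
  | abababbabb => bbabbabb => bbababb => bbaabb => babb => bab => ba => ε
  | aaabb => ab

aab->; aba->b; ba->; bab->ba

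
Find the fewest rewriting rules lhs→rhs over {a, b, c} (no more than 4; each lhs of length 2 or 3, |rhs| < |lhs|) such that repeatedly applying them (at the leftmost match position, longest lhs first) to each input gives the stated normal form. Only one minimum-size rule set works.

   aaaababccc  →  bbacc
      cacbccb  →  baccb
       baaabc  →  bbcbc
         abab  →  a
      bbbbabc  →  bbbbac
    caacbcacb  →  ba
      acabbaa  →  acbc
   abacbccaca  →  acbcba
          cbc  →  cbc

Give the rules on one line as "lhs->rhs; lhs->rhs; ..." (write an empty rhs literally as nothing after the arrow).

  | aaaababccc => bcababccc => bcaabccc => bcabccc => bcaccc => bbacc
  | cacbccb => babccb => baccb
  | baaabc => bbcbc
  | abab => aab => ab => a

aa->a; aaa->bc; ab->a; cac->ba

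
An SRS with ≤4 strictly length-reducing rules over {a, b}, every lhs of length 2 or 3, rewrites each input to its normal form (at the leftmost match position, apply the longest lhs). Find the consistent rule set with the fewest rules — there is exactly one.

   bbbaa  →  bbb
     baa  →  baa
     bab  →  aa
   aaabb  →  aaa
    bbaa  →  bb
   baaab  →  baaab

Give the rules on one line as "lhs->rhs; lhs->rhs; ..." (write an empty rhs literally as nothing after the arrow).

  | bbbaa => bbba => bbb
  | baa
  | bab => aa
  | aaabb => aaa

abb->a; bab->aa; bba->bb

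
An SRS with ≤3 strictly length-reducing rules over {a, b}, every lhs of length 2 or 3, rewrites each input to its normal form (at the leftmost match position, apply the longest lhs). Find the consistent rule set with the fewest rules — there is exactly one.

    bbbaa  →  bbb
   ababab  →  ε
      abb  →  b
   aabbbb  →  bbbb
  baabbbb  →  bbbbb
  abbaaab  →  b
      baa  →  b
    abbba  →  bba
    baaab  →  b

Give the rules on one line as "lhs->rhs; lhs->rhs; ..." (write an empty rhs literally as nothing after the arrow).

aa->; ab->

  | bbbaa => bbb
  | ababab => abab => ab => ε
  | abb => b
  | aabbbb => bbbb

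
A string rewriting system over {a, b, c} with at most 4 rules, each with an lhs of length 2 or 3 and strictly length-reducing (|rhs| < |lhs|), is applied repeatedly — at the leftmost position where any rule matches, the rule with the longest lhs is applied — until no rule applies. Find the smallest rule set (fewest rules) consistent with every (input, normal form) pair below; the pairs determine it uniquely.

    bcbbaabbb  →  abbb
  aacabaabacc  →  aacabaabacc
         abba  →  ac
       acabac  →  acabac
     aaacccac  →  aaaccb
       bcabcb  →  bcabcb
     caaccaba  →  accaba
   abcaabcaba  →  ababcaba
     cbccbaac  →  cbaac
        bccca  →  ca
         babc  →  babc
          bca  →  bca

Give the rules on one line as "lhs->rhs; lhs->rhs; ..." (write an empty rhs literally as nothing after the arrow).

  | bcbbaabbb => bccabbb => abbb
  | aacabaabacc
  | abba => ac
  | acabac

bba->c; bcc->; caa->a; cac->b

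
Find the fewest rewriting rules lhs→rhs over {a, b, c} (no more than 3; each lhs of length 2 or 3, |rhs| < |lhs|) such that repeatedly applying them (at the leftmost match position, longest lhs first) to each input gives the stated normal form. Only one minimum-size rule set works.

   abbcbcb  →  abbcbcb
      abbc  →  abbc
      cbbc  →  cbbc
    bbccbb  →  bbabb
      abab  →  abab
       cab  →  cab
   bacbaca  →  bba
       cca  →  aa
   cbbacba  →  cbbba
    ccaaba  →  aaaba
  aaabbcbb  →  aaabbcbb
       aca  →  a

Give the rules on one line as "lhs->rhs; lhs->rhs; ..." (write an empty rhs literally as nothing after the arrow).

  | abbcbcb
  | abbc
  | cbbc
  | bbccbb => bbabb

ac->; cc->a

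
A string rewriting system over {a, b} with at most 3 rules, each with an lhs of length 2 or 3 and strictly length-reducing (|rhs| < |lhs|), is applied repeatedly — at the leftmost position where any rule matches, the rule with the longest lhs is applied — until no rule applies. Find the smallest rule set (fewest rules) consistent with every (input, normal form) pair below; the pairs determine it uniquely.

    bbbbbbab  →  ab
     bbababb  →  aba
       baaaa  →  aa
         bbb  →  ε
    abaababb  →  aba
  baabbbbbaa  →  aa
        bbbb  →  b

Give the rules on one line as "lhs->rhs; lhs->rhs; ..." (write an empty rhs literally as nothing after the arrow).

baa->; bb->; bbb->

  | bbbbbbab => bbbab => ab
  | bbababb => ababb => aba
  | baaaa => aa
  | bbb => ε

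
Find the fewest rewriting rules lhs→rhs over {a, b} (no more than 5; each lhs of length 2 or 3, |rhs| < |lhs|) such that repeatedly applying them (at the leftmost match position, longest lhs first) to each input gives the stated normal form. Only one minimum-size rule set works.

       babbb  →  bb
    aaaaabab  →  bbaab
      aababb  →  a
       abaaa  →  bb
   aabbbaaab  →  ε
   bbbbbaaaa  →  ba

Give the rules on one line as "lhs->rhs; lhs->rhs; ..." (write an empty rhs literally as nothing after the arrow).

aaa->bb; aba->a; abb->; bbb->

  | babbb => bb
  | aaaaabab => bbaabab => bbaab
  | aababb => aabb => a
  | abaaa => aaa => bb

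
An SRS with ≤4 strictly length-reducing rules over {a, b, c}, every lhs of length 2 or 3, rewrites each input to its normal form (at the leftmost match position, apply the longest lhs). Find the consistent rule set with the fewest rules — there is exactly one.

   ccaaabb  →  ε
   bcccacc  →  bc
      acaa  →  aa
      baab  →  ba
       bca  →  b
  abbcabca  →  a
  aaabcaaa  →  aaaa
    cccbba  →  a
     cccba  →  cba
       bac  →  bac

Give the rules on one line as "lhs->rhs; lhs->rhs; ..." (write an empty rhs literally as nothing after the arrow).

ab->; bb->a; ca->; cc->c

  | ccaaabb => caaabb => aabb => ab => ε
  | bcccacc => bccacc => bcacc => bcc => bc
  | acaa => aa
  | baab => ba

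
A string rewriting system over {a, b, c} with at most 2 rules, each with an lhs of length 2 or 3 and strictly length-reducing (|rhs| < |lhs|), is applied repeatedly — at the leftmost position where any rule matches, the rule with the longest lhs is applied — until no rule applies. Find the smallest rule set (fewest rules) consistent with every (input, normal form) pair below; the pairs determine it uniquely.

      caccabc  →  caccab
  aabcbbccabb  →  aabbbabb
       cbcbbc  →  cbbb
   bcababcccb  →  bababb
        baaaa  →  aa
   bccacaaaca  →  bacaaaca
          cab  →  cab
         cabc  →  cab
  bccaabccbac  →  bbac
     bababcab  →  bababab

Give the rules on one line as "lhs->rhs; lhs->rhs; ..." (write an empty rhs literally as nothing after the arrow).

  | caccabc => caccab
  | aabcbbccabb => aabbbccabb => aabbbcabb => aabbbabb
  | cbcbbc => cbbbc => cbbb
  | bcababcccb => bababcccb => bababccb => bababcb => bababb

baa->; bc->b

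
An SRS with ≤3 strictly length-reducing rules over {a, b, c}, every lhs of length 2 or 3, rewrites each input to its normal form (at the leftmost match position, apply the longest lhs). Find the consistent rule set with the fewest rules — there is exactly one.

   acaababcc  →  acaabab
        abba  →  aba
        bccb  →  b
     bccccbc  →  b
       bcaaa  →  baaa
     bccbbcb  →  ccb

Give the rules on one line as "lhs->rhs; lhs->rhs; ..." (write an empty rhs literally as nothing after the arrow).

bb->b; bbb->c; bc->b

  | acaababcc => acaababc => acaabab
  | abba => aba
  | bccb => bcb => bb => b
  | bccccbc => bcccbc => bccbc => bcbc => bbc => bc => b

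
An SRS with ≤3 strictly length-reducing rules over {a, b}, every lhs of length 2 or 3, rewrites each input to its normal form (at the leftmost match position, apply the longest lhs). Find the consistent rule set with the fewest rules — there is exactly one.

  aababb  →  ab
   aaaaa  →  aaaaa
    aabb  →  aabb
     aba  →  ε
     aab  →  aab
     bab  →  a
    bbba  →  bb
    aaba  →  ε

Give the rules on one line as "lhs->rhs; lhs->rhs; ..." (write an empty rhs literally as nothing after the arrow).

  | aababb => ababb => babb => ab
  | aaaaa
  | aabb
  | aba => ba => ε

aba->ba; ba->; bab->a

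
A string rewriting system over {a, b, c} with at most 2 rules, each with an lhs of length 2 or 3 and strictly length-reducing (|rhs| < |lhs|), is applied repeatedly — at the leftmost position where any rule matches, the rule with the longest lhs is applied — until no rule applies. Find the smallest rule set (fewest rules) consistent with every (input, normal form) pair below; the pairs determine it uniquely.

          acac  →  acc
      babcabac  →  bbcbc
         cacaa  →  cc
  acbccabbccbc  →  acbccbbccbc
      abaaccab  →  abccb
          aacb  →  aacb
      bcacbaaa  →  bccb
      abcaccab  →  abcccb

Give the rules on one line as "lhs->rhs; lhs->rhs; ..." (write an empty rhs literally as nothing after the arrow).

ba->b; ca->c

  | acac => acc
  | babcabac => bbcabac => bbcbac => bbcbc
  | cacaa => ccaa => cca => cc
  | acbccabbccbc => acbccbbccbc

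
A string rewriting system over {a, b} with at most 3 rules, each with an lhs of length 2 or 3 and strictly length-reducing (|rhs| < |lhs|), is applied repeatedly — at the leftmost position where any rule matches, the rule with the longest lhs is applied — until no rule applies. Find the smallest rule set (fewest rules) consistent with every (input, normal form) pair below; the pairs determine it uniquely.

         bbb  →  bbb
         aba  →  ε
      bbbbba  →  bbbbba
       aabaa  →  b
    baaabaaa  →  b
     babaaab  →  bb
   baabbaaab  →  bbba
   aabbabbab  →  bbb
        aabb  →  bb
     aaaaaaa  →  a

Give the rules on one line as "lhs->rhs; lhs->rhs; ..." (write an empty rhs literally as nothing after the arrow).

aa->; ab->a

  | bbb
  | aba => aa => ε
  | bbbbba
  | aabaa => baa => b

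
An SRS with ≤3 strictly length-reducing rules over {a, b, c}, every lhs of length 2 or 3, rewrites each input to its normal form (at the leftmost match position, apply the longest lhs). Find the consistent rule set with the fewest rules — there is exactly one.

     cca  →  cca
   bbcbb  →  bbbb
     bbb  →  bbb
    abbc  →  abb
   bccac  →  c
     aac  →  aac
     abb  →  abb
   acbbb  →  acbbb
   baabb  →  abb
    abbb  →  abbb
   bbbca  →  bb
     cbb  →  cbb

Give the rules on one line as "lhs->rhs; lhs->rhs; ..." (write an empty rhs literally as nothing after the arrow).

  | cca
  | bbcbb => bbbb
  | bbb
  | abbc => abb

ba->; bc->b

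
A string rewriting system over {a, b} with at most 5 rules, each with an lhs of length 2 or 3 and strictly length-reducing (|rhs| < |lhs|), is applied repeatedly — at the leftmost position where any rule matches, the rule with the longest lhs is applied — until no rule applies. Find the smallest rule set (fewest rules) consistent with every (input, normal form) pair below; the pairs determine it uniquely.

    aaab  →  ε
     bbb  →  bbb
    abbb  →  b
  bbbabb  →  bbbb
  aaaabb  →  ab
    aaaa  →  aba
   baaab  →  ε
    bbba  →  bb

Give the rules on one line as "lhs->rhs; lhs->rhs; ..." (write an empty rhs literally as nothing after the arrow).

aaa->ab; abb->; baa->aa; bba->b

  | aaab => abb => ε
  | bbb
  | abbb => b
  | bbbabb => bbbb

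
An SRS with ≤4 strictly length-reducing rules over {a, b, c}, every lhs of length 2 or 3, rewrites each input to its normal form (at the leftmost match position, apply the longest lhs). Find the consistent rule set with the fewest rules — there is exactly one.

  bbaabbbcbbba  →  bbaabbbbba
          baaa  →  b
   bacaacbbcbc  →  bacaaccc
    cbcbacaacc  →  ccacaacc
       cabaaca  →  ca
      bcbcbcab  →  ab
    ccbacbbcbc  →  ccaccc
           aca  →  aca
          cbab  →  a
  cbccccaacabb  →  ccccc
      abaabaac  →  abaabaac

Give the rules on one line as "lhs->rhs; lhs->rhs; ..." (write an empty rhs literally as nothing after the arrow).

  | bbaabbbcbbba => bbaabbbbba
  | baaa => b
  | bacaacbbcbc => bacaacbcbc => bacaaccbc => bacaaccc
  | cbcbacaacc => ccbacaacc => ccacaacc

aaa->; bc->; cab->a; cb->c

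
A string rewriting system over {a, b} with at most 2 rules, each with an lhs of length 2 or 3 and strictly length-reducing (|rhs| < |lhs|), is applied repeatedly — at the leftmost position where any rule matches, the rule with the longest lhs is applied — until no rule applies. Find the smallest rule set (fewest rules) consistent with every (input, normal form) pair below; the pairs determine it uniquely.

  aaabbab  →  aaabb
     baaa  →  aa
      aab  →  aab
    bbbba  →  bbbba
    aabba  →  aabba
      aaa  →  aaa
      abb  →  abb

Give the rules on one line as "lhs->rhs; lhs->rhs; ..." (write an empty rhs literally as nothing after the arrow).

baa->a; bab->b

  | aaabbab => aaabb
  | baaa => aa
  | aab
  | bbbba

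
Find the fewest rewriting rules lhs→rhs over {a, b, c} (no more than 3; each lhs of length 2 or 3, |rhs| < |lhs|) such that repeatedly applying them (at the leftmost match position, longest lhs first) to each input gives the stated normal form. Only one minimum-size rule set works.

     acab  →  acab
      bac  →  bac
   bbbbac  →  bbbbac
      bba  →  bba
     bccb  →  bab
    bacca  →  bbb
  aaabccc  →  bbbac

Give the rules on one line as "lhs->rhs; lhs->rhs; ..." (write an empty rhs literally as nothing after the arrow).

  | acab
  | bac
  | bbbbac
  | bba

aaa->bb; cc->a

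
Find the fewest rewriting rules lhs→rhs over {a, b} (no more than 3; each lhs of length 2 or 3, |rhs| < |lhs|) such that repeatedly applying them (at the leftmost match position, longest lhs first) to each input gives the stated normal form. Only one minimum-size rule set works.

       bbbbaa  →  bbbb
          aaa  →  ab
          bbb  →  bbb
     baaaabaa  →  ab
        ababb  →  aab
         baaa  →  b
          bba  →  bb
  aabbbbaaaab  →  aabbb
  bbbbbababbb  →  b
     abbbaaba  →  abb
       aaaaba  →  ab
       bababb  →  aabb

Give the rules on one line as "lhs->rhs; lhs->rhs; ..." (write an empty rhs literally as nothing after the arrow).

aaa->ab; ba->b; bab->a

  | bbbbaa => bbbba => bbbb
  | aaa => ab
  | bbb
  | baaaabaa => baaabaa => baabaa => babaa => aaa => ab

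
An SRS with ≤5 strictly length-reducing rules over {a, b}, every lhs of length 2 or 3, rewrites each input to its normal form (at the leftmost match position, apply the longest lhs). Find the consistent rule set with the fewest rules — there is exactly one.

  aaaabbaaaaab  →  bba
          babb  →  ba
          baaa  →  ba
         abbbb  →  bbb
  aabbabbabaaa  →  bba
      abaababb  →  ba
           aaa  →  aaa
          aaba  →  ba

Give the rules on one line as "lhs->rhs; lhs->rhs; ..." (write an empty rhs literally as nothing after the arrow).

  | aaaabbaaaaab => aabbaaaaab => bbaaaaab => bbaaaab => bbaaab => bbaab => bbab => bba
  | babb => bab => ba
  | baaa => baa => ba
  | abbbb => bbb

aab->b; ab->; baa->ba; bab->ba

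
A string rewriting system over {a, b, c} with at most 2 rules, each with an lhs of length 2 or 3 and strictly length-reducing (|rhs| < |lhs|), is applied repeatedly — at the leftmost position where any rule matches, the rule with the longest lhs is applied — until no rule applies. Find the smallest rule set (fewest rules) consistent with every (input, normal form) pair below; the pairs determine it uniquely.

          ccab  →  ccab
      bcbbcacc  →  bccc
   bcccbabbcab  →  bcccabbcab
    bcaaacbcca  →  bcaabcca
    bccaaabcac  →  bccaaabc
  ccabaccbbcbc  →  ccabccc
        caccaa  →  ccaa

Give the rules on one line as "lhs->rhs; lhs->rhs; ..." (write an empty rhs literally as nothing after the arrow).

  | ccab
  | bcbbcacc => bcbcacc => bccacc => bccc
  | bcccbabbcab => bcccabbcab
  | bcaaacbcca => bcaabcca

ac->; cb->c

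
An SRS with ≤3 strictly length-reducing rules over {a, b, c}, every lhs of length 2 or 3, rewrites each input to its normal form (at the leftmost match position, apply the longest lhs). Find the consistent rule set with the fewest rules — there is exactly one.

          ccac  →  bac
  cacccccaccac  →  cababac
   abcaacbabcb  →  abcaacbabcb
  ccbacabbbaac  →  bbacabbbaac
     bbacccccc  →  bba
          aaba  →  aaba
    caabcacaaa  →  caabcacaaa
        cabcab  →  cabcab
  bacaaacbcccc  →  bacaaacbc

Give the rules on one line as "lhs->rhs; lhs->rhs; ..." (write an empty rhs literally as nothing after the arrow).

  | ccac => bac
  | cacccccaccac => caccaccac => cabaccac => cababac
  | abcaacbabcb
  | ccbacabbbaac => bbacabbbaac

cc->b; ccc->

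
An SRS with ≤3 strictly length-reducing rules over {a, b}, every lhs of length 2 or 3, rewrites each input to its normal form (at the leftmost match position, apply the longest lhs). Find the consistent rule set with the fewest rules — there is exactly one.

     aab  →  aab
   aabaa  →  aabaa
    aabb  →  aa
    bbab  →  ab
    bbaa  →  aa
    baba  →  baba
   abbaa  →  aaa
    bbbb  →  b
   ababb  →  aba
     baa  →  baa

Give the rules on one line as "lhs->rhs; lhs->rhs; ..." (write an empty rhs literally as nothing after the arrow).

bb->; bbb->

  | aab
  | aabaa
  | aabb => aa
  | bbab => ab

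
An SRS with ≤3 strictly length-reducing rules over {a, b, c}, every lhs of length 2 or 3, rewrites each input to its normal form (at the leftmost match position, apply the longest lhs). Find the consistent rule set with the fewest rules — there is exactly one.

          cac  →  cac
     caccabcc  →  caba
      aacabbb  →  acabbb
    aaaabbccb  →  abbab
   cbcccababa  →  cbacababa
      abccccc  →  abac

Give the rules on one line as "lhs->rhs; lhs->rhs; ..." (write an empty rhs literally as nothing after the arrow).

  | cac
  | caccabcc => caaabcc => caabcc => cabcc => caba
  | aacabbb => acabbb
  | aaaabbccb => aaabbccb => aabbccb => abbccb => abbab

aa->a; cc->a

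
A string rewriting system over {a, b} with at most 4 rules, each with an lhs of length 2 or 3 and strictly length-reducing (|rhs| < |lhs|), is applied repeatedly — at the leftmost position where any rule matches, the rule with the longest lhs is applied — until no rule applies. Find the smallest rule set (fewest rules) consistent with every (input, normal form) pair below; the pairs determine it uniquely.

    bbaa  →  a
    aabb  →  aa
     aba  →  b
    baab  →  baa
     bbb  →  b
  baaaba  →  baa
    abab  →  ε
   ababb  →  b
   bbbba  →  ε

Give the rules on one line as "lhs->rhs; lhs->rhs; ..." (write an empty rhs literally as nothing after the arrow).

  | bbaa => a
  | aabb => aab => aa
  | aba => b
  | baab => baa

ab->a; aba->b; bb->; bba->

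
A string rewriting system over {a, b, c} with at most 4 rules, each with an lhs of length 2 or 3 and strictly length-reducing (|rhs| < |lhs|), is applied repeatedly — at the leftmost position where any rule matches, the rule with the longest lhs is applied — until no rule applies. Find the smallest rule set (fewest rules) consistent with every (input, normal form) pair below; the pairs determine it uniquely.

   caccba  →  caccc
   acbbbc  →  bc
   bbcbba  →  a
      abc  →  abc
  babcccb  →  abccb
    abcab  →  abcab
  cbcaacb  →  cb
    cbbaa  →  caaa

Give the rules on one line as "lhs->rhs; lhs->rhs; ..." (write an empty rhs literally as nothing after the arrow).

aca->; ba->c; bb->a; cbc->ab

  | caccba => caccc
  | acbbbc => acabc => bc
  | bbcbba => acbba => acaa => a
  | abc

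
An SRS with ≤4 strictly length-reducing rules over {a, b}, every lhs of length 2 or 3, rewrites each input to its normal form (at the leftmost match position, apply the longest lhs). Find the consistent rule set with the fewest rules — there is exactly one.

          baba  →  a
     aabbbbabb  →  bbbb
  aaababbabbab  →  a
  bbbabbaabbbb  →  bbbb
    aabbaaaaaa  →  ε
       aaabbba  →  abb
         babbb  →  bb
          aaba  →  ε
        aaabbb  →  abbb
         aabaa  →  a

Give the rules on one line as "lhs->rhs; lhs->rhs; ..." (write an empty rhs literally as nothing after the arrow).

aa->; ba->; bab->

  | baba => a
  | aabbbbabb => bbbbabb => bbbb
  | aaababbabbab => ababbabbab => ababbab => abab => a
  | bbbabbaabbbb => bbbaabbbb => bbabbbb => bbbb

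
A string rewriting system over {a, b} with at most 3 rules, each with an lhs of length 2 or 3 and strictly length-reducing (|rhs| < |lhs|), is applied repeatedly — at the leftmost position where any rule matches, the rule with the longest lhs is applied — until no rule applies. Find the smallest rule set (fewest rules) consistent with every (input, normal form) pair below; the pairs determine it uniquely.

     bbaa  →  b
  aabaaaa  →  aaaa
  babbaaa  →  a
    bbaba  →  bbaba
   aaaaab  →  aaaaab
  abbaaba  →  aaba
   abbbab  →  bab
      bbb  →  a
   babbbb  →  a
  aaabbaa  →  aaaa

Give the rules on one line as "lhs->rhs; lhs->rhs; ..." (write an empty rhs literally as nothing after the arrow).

abb->; baa->; bbb->a

  | bbaa => b
  | aabaaaa => aaaa
  | babbaaa => baaa => a
  | bbaba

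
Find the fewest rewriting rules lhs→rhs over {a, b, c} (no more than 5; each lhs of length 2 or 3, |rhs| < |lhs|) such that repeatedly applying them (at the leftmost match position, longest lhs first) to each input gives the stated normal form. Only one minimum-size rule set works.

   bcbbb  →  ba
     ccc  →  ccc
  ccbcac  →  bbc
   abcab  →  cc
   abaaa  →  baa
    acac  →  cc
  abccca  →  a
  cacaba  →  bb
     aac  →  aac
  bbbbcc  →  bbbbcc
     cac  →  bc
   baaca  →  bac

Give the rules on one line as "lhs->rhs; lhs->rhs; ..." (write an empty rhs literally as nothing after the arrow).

  | bcbbb => babb => bcb => ba
  | ccc
  | ccbcac => cacac => bcac => bbc
  | abcab => ccab => cc

ab->c; ca->b; cab->c; cb->a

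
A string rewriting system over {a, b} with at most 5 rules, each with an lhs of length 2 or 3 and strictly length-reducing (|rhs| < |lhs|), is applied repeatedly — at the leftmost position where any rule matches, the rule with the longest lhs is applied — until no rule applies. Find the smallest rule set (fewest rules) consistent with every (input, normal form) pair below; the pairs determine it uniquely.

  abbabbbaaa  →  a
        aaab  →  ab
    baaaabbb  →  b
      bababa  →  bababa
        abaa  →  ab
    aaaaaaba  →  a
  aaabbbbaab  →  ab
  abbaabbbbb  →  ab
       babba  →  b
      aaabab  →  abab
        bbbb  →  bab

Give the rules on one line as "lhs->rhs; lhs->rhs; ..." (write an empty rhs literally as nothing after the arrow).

aa->; aab->aa; abb->a; bbb->ba

  | abbabbbaaa => aabbbaaa => aabbaaa => aabaaa => aaaaa => aaa => a
  | aaab => ab
  | baaaabbb => baabbb => baabb => baab => baa => b
  | bababa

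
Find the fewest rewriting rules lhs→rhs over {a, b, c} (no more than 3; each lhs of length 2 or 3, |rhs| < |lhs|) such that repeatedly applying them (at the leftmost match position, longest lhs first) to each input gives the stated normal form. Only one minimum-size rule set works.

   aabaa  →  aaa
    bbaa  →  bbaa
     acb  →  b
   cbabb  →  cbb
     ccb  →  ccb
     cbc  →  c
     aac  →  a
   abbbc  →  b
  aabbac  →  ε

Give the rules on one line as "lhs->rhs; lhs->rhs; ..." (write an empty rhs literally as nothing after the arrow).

ab->; ac->; bc->

  | aabaa => aaa
  | bbaa
  | acb => b
  | cbabb => cbb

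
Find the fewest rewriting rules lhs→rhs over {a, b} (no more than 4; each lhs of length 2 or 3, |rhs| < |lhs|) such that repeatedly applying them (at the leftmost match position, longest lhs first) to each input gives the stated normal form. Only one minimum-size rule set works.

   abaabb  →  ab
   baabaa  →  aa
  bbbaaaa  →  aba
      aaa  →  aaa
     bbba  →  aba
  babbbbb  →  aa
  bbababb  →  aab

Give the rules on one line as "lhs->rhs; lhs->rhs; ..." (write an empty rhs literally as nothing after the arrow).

baa->ba; bab->; bb->a

  | abaabb => ababb => ab
  | baabaa => babaa => aa
  | bbbaaaa => abaaaa => abaaa => abaa => aba
  | aaa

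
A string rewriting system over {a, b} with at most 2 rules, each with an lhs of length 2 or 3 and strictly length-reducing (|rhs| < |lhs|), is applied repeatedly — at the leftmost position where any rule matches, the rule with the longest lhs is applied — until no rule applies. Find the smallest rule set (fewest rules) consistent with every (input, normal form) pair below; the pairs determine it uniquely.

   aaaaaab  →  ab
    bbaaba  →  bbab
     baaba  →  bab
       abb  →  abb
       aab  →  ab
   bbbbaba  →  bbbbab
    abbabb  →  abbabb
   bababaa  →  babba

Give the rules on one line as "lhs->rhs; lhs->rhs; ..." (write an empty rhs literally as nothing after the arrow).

aa->a; aba->ab

  | aaaaaab => aaaaab => aaaab => aaab => aab => ab
  | bbaaba => bbaba => bbab
  | baaba => baba => bab
  | abb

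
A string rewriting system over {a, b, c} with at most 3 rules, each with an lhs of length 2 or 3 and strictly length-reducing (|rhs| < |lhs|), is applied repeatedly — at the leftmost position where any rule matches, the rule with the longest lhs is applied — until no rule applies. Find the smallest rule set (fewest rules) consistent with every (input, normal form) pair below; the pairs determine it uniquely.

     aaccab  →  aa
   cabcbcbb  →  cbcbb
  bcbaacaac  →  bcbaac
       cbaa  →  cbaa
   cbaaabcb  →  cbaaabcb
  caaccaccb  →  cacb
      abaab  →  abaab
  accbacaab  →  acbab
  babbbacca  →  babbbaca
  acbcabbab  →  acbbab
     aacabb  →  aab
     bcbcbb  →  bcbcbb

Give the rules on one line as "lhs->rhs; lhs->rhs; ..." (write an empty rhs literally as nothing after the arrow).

caa->; cab->; cc->c

  | aaccab => aacab => aa
  | cabcbcbb => cbcbb
  | bcbaacaac => bcbaac
  | cbaa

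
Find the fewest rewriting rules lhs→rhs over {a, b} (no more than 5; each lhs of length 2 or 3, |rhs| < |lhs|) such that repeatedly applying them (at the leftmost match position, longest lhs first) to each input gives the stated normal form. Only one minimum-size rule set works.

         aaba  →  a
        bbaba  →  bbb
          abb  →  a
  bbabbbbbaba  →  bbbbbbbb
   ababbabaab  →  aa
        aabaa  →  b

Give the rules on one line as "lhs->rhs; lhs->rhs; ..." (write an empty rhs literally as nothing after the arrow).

ab->a; aba->b; ba->b; baa->aa

  | aaba => ab => a
  | bbaba => bbba => bbb
  | abb => ab => a
  | bbabbbbbaba => bbbbbbbaba => bbbbbbbba => bbbbbbbb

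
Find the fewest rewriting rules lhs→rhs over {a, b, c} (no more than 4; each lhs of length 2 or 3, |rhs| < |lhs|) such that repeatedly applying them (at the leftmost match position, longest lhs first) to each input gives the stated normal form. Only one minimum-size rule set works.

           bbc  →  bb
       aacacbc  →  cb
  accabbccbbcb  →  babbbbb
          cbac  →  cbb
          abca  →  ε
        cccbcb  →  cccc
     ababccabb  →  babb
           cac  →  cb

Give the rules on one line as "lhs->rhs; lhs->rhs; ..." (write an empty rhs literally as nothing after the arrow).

aba->; ac->b; bc->b; ccb->cc

  | bbc => bb
  | aacacbc => abacbc => cbc => cb
  | accabbccbbcb => bcabbccbbcb => babbccbbcb => babbcbbcb => babbbbcb => babbbbb
  | cbac => cbb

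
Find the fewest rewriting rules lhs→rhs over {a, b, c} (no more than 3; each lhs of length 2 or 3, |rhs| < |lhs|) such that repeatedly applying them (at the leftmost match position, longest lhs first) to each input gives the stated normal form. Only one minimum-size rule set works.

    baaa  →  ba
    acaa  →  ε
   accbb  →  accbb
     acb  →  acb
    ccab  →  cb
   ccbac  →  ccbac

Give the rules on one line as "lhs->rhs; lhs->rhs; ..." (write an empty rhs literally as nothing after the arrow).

  | baaa => ba
  | acaa => aa => ε
  | accbb
  | acb

aa->; ca->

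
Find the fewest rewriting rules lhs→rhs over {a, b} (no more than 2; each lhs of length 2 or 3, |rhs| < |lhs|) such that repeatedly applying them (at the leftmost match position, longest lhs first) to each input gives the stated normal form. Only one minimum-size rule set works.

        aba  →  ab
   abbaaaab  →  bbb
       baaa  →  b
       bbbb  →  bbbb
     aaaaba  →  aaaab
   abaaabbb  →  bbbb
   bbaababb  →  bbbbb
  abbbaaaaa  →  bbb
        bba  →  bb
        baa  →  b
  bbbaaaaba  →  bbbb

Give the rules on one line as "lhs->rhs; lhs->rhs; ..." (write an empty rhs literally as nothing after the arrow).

  | aba => ab
  | abbaaaab => bbaaaab => bbaaab => bbaab => bbab => bbb
  | baaa => baa => ba => b
  | bbbb

abb->bb; ba->b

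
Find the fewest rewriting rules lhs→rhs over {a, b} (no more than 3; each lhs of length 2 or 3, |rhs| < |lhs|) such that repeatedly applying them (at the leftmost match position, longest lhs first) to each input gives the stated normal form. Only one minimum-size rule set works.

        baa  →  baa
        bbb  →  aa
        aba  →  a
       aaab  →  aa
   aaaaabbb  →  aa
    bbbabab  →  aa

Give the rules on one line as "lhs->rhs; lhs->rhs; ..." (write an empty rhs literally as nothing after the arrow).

  | baa
  | bbb => aa
  | aba => a
  | aaab => aa

ab->; bbb->aa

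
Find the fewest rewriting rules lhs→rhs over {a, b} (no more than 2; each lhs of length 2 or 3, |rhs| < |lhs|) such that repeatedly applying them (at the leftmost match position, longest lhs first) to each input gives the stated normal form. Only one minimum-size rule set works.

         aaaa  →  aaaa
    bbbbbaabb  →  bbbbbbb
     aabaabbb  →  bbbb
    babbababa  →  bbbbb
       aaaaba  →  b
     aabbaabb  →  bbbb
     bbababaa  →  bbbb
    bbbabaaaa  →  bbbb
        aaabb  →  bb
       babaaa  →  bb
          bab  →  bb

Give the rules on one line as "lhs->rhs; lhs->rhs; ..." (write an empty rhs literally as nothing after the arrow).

ab->b; ba->b

  | aaaa
  | bbbbbaabb => bbbbbabb => bbbbbbb
  | aabaabbb => abaabbb => baabbb => babbb => bbbb
  | babbababa => bbbababa => bbbbaba => bbbbba => bbbbb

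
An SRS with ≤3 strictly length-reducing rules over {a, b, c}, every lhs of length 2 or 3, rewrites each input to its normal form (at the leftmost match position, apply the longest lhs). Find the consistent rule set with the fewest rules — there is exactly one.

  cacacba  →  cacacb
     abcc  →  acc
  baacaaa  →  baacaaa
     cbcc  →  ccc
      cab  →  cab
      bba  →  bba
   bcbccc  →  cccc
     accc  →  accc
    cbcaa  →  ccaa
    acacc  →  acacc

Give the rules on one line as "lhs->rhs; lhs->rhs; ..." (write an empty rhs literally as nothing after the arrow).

  | cacacba => cacacb
  | abcc => acc
  | baacaaa
  | cbcc => ccc

bc->c; cba->cb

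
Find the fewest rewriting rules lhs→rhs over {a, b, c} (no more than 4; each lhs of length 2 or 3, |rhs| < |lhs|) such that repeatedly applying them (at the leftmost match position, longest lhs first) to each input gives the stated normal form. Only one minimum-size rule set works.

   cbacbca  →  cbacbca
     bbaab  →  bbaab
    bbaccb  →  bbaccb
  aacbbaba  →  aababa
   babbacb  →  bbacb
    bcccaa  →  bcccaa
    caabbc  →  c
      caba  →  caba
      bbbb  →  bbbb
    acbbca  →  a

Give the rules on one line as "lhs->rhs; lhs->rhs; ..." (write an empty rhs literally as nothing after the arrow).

  | cbacbca
  | bbaab
  | bbaccb
  | aacbbaba => aababa

abb->b; abc->; cbb->b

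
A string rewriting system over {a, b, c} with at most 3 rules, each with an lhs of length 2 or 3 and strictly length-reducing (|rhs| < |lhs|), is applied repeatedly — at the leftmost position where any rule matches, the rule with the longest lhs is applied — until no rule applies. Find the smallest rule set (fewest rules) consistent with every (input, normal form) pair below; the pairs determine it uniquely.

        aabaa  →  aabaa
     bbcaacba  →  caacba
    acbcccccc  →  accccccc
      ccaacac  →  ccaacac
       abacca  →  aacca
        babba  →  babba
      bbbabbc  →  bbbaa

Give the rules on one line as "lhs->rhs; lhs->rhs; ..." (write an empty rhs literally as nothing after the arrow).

abc->aa; bac->ac; bc->c

  | aabaa
  | bbcaacba => bcaacba => caacba
  | acbcccccc => accccccc
  | ccaacac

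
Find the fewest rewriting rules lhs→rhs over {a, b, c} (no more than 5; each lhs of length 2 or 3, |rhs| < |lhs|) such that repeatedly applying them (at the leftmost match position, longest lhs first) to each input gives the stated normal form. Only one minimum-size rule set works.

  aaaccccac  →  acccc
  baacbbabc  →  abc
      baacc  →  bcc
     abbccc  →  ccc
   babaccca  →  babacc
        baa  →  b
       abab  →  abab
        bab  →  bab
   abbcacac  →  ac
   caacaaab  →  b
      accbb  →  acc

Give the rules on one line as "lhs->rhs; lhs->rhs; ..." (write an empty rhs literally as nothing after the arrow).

  | aaaccccac => accccac => acccbc => acccc
  | baacbbabc => bcbbabc => bcbabc => bcabc => bbbc => abc
  | baacc => bcc
  | abbccc => aaccc => ccc

aa->; bb->a; ca->b; cb->c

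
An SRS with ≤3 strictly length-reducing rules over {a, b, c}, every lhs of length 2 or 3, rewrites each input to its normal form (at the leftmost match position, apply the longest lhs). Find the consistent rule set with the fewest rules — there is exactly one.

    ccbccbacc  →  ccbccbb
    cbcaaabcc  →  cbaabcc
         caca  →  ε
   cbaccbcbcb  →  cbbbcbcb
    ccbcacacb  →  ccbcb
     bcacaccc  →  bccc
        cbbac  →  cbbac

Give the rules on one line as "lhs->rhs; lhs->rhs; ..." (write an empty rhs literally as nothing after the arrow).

  | ccbccbacc => ccbccbb
  | cbcaaabcc => cbaabcc
  | caca => ca => ε
  | cbaccbcbcb => cbbbcbcb

acc->b; ca->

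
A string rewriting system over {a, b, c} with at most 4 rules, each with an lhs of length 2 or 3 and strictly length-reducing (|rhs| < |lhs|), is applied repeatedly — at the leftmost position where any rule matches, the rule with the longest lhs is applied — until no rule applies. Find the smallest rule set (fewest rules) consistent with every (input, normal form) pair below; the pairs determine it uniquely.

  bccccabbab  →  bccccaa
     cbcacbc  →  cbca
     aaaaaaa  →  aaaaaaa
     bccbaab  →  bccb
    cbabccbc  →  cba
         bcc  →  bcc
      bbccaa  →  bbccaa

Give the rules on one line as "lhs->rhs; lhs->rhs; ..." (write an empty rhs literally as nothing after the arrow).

ab->a; ac->a; baa->

  | bccccabbab => bccccabab => bccccaab => bccccaa
  | cbcacbc => cbcabc => cbcac => cbca
  | aaaaaaa
  | bccbaab => bccb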